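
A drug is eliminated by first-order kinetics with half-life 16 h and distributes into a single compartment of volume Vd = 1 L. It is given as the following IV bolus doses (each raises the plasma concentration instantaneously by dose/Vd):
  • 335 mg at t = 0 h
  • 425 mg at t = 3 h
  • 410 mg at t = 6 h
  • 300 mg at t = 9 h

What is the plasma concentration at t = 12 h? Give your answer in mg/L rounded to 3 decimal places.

k = ln 2 / 16 = 0.04332 per h
Dose 1 (335 mg at t=0 h): 335·exp(−0.04332·12) = 199.192 mg/L
Dose 2 (425 mg at t=3 h): 425·exp(−0.04332·9) = 287.779 mg/L
Dose 3 (410 mg at t=6 h): 410·exp(−0.04332·6) = 316.153 mg/L
Dose 4 (300 mg at t=9 h): 300·exp(−0.04332·3) = 263.438 mg/L
C(12) = 199.192 + 287.779 + 316.153 + 263.438 = 1066.563 mg/L

1066.563 mg/L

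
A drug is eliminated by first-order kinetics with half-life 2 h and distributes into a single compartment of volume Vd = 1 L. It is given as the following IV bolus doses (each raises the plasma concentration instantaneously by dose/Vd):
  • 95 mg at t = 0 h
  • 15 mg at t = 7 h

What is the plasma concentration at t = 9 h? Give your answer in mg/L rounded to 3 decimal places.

k = ln 2 / 2 = 0.34657 per h
Dose 1 (95 mg at t=0 h): 95·exp(−0.34657·9) = 4.198 mg/L
Dose 2 (15 mg at t=7 h): 15·exp(−0.34657·2) = 7.500 mg/L
C(9) = 4.198 + 7.500 = 11.698 mg/L

11.698 mg/L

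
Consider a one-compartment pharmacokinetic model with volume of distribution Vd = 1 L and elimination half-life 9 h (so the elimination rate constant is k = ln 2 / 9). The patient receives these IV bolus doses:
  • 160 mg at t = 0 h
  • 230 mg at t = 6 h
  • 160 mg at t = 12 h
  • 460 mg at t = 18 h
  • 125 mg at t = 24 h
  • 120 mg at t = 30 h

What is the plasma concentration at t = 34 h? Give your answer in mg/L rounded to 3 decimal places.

k = ln 2 / 9 = 0.07702 per h
Dose 1 (160 mg at t=0 h): 160·exp(−0.07702·34) = 11.665 mg/L
Dose 2 (230 mg at t=6 h): 230·exp(−0.07702·28) = 26.619 mg/L
Dose 3 (160 mg at t=12 h): 160·exp(−0.07702·22) = 29.395 mg/L
Dose 4 (460 mg at t=18 h): 460·exp(−0.07702·16) = 134.151 mg/L
Dose 5 (125 mg at t=24 h): 125·exp(−0.07702·10) = 57.867 mg/L
Dose 6 (120 mg at t=30 h): 120·exp(−0.07702·4) = 88.184 mg/L
C(34) = 11.665 + 26.619 + 29.395 + 134.151 + 57.867 + 88.184 = 347.881 mg/L

347.881 mg/L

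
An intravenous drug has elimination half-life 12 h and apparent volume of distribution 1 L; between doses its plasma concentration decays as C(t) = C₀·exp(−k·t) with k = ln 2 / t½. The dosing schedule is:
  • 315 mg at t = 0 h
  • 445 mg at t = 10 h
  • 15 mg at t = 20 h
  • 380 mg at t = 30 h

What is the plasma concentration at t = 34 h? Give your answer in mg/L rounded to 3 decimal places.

k = ln 2 / 12 = 0.05776 per h
Dose 1 (315 mg at t=0 h): 315·exp(−0.05776·34) = 44.197 mg/L
Dose 2 (445 mg at t=10 h): 445·exp(−0.05776·24) = 111.250 mg/L
Dose 3 (15 mg at t=20 h): 15·exp(−0.05776·14) = 6.682 mg/L
Dose 4 (380 mg at t=30 h): 380·exp(−0.05776·4) = 301.606 mg/L
C(34) = 44.197 + 111.250 + 6.682 + 301.606 = 463.735 mg/L

463.735 mg/L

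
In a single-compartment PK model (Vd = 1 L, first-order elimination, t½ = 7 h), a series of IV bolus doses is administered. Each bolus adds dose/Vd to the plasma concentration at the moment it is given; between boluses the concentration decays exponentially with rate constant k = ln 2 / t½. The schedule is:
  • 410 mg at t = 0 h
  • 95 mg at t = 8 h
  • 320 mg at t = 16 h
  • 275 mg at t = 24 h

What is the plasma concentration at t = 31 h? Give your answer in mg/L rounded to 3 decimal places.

k = ln 2 / 7 = 0.09902 per h
Dose 1 (410 mg at t=0 h): 410·exp(−0.09902·31) = 19.039 mg/L
Dose 2 (95 mg at t=8 h): 95·exp(−0.09902·23) = 9.741 mg/L
Dose 3 (320 mg at t=16 h): 320·exp(−0.09902·15) = 72.458 mg/L
Dose 4 (275 mg at t=24 h): 275·exp(−0.09902·7) = 137.500 mg/L
C(31) = 19.039 + 9.741 + 72.458 + 137.500 = 238.739 mg/L

238.739 mg/L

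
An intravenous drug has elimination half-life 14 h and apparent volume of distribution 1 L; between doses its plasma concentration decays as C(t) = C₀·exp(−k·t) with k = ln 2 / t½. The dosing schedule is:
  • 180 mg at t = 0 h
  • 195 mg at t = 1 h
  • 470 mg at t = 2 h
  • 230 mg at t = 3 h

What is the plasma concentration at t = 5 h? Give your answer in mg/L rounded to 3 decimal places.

k = ln 2 / 14 = 0.04951 per h
Dose 1 (180 mg at t=0 h): 180·exp(−0.04951·5) = 140.528 mg/L
Dose 2 (195 mg at t=1 h): 195·exp(−0.04951·4) = 159.965 mg/L
Dose 3 (470 mg at t=2 h): 470·exp(−0.04951·3) = 405.127 mg/L
Dose 4 (230 mg at t=3 h): 230·exp(−0.04951·2) = 208.316 mg/L
C(5) = 140.528 + 159.965 + 405.127 + 208.316 = 913.937 mg/L

913.937 mg/L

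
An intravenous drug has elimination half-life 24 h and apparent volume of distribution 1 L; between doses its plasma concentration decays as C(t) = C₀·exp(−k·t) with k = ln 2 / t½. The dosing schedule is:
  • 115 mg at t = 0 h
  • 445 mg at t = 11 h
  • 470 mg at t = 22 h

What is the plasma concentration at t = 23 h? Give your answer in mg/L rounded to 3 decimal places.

830.467 mg/L

k = ln 2 / 24 = 0.02888 per h
Dose 1 (115 mg at t=0 h): 115·exp(−0.02888·23) = 59.185 mg/L
Dose 2 (445 mg at t=11 h): 445·exp(−0.02888·12) = 314.663 mg/L
Dose 3 (470 mg at t=22 h): 470·exp(−0.02888·1) = 456.620 mg/L
C(23) = 59.185 + 314.663 + 456.620 = 830.467 mg/L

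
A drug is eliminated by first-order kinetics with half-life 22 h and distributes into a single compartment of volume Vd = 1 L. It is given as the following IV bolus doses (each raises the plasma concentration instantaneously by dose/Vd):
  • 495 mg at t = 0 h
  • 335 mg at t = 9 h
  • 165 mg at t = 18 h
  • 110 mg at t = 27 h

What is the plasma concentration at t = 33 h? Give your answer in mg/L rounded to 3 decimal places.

526.190 mg/L

k = ln 2 / 22 = 0.03151 per h
Dose 1 (495 mg at t=0 h): 495·exp(−0.03151·33) = 175.009 mg/L
Dose 2 (335 mg at t=9 h): 335·exp(−0.03151·24) = 157.271 mg/L
Dose 3 (165 mg at t=18 h): 165·exp(−0.03151·15) = 102.858 mg/L
Dose 4 (110 mg at t=27 h): 110·exp(−0.03151·6) = 91.053 mg/L
C(33) = 175.009 + 157.271 + 102.858 + 91.053 = 526.190 mg/L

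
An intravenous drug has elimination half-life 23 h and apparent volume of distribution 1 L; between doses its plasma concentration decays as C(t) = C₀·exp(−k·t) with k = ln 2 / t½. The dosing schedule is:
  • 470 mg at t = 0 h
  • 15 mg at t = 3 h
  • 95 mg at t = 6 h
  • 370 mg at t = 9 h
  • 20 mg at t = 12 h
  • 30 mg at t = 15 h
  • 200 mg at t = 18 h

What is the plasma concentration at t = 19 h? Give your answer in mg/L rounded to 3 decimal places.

849.154 mg/L

k = ln 2 / 23 = 0.03014 per h
Dose 1 (470 mg at t=0 h): 470·exp(−0.03014·19) = 265.107 mg/L
Dose 2 (15 mg at t=3 h): 15·exp(−0.03014·16) = 9.261 mg/L
Dose 3 (95 mg at t=6 h): 95·exp(−0.03014·13) = 64.206 mg/L
Dose 4 (370 mg at t=9 h): 370·exp(−0.03014·10) = 273.728 mg/L
Dose 5 (20 mg at t=12 h): 20·exp(−0.03014·7) = 16.196 mg/L
Dose 6 (30 mg at t=15 h): 30·exp(−0.03014·4) = 26.593 mg/L
Dose 7 (200 mg at t=18 h): 200·exp(−0.03014·1) = 194.063 mg/L
C(19) = 265.107 + 9.261 + 64.206 + 273.728 + 16.196 + 26.593 + 194.063 = 849.154 mg/L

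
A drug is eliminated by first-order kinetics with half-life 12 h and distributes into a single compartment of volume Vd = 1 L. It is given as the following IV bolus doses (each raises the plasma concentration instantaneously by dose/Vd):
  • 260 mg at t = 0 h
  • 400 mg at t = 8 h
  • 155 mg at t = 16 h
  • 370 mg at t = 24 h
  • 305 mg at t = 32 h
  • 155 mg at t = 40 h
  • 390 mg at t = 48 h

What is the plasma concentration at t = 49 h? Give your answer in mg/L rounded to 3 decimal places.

k = ln 2 / 12 = 0.05776 per h
Dose 1 (260 mg at t=0 h): 260·exp(−0.05776·49) = 15.338 mg/L
Dose 2 (400 mg at t=8 h): 400·exp(−0.05776·41) = 37.458 mg/L
Dose 3 (155 mg at t=16 h): 155·exp(−0.05776·33) = 23.041 mg/L
Dose 4 (370 mg at t=24 h): 370·exp(−0.05776·25) = 87.308 mg/L
Dose 5 (305 mg at t=32 h): 305·exp(−0.05776·17) = 114.246 mg/L
Dose 6 (155 mg at t=40 h): 155·exp(−0.05776·9) = 92.164 mg/L
Dose 7 (390 mg at t=48 h): 390·exp(−0.05776·1) = 368.111 mg/L
C(49) = 15.338 + 37.458 + 23.041 + 87.308 + 114.246 + 92.164 + 368.111 = 737.665 mg/L

737.665 mg/L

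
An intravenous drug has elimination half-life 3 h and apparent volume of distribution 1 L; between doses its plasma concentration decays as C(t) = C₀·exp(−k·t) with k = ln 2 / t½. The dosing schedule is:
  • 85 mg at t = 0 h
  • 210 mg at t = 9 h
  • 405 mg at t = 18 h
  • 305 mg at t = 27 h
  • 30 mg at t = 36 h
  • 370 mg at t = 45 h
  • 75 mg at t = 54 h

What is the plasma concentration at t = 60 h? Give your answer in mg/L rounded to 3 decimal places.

30.605 mg/L

k = ln 2 / 3 = 0.23105 per h
Dose 1 (85 mg at t=0 h): 85·exp(−0.23105·60) = 0.000 mg/L
Dose 2 (210 mg at t=9 h): 210·exp(−0.23105·51) = 0.002 mg/L
Dose 3 (405 mg at t=18 h): 405·exp(−0.23105·42) = 0.025 mg/L
Dose 4 (305 mg at t=27 h): 305·exp(−0.23105·33) = 0.149 mg/L
Dose 5 (30 mg at t=36 h): 30·exp(−0.23105·24) = 0.117 mg/L
Dose 6 (370 mg at t=45 h): 370·exp(−0.23105·15) = 11.563 mg/L
Dose 7 (75 mg at t=54 h): 75·exp(−0.23105·6) = 18.750 mg/L
C(60) = 0.000 + 0.002 + 0.025 + 0.149 + 0.117 + 11.563 + 18.750 = 30.605 mg/L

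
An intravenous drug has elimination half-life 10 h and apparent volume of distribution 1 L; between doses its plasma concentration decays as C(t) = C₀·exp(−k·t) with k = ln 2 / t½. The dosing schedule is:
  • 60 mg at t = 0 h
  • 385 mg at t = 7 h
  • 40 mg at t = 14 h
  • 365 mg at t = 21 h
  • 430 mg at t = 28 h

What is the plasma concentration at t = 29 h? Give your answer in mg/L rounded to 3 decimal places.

716.813 mg/L

k = ln 2 / 10 = 0.06931 per h
Dose 1 (60 mg at t=0 h): 60·exp(−0.06931·29) = 8.038 mg/L
Dose 2 (385 mg at t=7 h): 385·exp(−0.06931·22) = 83.790 mg/L
Dose 3 (40 mg at t=14 h): 40·exp(−0.06931·15) = 14.142 mg/L
Dose 4 (365 mg at t=21 h): 365·exp(−0.06931·8) = 209.637 mg/L
Dose 5 (430 mg at t=28 h): 430·exp(−0.06931·1) = 401.204 mg/L
C(29) = 8.038 + 83.790 + 14.142 + 209.637 + 401.204 = 716.813 mg/L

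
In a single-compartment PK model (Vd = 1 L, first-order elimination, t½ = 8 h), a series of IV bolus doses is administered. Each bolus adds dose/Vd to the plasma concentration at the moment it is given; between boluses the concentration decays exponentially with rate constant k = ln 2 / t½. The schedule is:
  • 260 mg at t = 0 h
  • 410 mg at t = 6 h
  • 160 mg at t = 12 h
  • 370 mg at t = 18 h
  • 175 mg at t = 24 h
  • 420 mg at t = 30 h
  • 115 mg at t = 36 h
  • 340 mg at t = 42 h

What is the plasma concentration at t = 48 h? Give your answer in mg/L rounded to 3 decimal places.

402.401 mg/L

k = ln 2 / 8 = 0.08664 per h
Dose 1 (260 mg at t=0 h): 260·exp(−0.08664·48) = 4.063 mg/L
Dose 2 (410 mg at t=6 h): 410·exp(−0.08664·42) = 10.774 mg/L
Dose 3 (160 mg at t=12 h): 160·exp(−0.08664·36) = 7.071 mg/L
Dose 4 (370 mg at t=18 h): 370·exp(−0.08664·30) = 27.500 mg/L
Dose 5 (175 mg at t=24 h): 175·exp(−0.08664·24) = 21.875 mg/L
Dose 6 (420 mg at t=30 h): 420·exp(−0.08664·18) = 88.294 mg/L
Dose 7 (115 mg at t=36 h): 115·exp(−0.08664·12) = 40.659 mg/L
Dose 8 (340 mg at t=42 h): 340·exp(−0.08664·6) = 202.165 mg/L
C(48) = 4.063 + 10.774 + 7.071 + 27.500 + 21.875 + 88.294 + 40.659 + 202.165 = 402.401 mg/L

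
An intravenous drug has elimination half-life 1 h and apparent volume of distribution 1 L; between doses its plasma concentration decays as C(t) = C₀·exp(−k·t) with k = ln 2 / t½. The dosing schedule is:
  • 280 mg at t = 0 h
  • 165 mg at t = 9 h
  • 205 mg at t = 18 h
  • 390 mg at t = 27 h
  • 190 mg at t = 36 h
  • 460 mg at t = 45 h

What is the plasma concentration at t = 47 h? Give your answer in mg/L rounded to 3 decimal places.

115.093 mg/L

k = ln 2 / 1 = 0.69315 per h
Dose 1 (280 mg at t=0 h): 280·exp(−0.69315·47) = 0.000 mg/L
Dose 2 (165 mg at t=9 h): 165·exp(−0.69315·38) = 0.000 mg/L
Dose 3 (205 mg at t=18 h): 205·exp(−0.69315·29) = 0.000 mg/L
Dose 4 (390 mg at t=27 h): 390·exp(−0.69315·20) = 0.000 mg/L
Dose 5 (190 mg at t=36 h): 190·exp(−0.69315·11) = 0.093 mg/L
Dose 6 (460 mg at t=45 h): 460·exp(−0.69315·2) = 115.000 mg/L
C(47) = 0.000 + 0.000 + 0.000 + 0.000 + 0.093 + 115.000 = 115.093 mg/L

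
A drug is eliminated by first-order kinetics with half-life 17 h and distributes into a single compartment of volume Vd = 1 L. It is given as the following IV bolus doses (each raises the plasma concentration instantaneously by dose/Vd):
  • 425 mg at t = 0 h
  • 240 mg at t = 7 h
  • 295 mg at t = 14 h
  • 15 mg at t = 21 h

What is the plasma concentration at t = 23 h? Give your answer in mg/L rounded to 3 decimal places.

k = ln 2 / 17 = 0.04077 per h
Dose 1 (425 mg at t=0 h): 425·exp(−0.04077·23) = 166.385 mg/L
Dose 2 (240 mg at t=7 h): 240·exp(−0.04077·16) = 124.994 mg/L
Dose 3 (295 mg at t=14 h): 295·exp(−0.04077·9) = 204.387 mg/L
Dose 4 (15 mg at t=21 h): 15·exp(−0.04077·2) = 13.825 mg/L
C(23) = 166.385 + 124.994 + 204.387 + 13.825 = 509.591 mg/L

509.591 mg/L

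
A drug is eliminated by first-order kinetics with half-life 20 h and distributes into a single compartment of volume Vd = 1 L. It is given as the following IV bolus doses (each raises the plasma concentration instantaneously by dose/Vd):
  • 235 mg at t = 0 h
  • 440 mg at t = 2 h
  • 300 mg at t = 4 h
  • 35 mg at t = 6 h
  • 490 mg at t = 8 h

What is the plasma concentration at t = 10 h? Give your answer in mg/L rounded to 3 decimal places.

k = ln 2 / 20 = 0.03466 per h
Dose 1 (235 mg at t=0 h): 235·exp(−0.03466·10) = 166.170 mg/L
Dose 2 (440 mg at t=2 h): 440·exp(−0.03466·8) = 333.458 mg/L
Dose 3 (300 mg at t=4 h): 300·exp(−0.03466·6) = 243.676 mg/L
Dose 4 (35 mg at t=6 h): 35·exp(−0.03466·4) = 30.469 mg/L
Dose 5 (490 mg at t=8 h): 490·exp(−0.03466·2) = 457.186 mg/L
C(10) = 166.170 + 333.458 + 243.676 + 30.469 + 457.186 = 1230.959 mg/L

1230.959 mg/L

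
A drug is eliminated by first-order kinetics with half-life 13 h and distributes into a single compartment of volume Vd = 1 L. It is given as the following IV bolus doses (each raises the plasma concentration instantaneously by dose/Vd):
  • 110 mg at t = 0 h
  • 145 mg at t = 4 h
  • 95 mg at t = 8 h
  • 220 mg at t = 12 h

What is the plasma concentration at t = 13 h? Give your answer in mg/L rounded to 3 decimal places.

426.081 mg/L

k = ln 2 / 13 = 0.05332 per h
Dose 1 (110 mg at t=0 h): 110·exp(−0.05332·13) = 55.000 mg/L
Dose 2 (145 mg at t=4 h): 145·exp(−0.05332·9) = 89.735 mg/L
Dose 3 (95 mg at t=8 h): 95·exp(−0.05332·5) = 72.768 mg/L
Dose 4 (220 mg at t=12 h): 220·exp(−0.05332·1) = 208.577 mg/L
C(13) = 55.000 + 89.735 + 72.768 + 208.577 = 426.081 mg/L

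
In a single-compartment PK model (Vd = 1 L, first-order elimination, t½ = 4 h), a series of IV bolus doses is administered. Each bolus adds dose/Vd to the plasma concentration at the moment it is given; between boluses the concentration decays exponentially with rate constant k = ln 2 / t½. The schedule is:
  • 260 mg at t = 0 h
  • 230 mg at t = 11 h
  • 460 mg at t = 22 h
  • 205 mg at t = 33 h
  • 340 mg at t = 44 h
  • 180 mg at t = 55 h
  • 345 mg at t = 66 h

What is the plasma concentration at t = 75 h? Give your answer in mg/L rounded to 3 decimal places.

k = ln 2 / 4 = 0.17329 per h
Dose 1 (260 mg at t=0 h): 260·exp(−0.17329·75) = 0.001 mg/L
Dose 2 (230 mg at t=11 h): 230·exp(−0.17329·64) = 0.004 mg/L
Dose 3 (460 mg at t=22 h): 460·exp(−0.17329·53) = 0.047 mg/L
Dose 4 (205 mg at t=33 h): 205·exp(−0.17329·42) = 0.142 mg/L
Dose 5 (340 mg at t=44 h): 340·exp(−0.17329·31) = 1.579 mg/L
Dose 6 (180 mg at t=55 h): 180·exp(−0.17329·20) = 5.625 mg/L
Dose 7 (345 mg at t=66 h): 345·exp(−0.17329·9) = 72.527 mg/L
C(75) = 0.001 + 0.004 + 0.047 + 0.142 + 1.579 + 5.625 + 72.527 = 79.925 mg/L

79.925 mg/L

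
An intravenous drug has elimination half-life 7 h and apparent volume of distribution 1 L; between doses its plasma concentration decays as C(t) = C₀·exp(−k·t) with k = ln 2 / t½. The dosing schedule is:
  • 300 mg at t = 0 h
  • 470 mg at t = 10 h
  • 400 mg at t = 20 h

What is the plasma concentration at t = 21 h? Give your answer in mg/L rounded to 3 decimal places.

557.933 mg/L

k = ln 2 / 7 = 0.09902 per h
Dose 1 (300 mg at t=0 h): 300·exp(−0.09902·21) = 37.500 mg/L
Dose 2 (470 mg at t=10 h): 470·exp(−0.09902·11) = 158.143 mg/L
Dose 3 (400 mg at t=20 h): 400·exp(−0.09902·1) = 362.289 mg/L
C(21) = 37.500 + 158.143 + 362.289 = 557.933 mg/L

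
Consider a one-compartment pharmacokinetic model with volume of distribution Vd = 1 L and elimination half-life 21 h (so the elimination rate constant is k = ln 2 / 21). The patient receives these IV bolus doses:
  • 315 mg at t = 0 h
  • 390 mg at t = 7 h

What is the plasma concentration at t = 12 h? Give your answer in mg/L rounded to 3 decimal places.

542.646 mg/L

k = ln 2 / 21 = 0.03301 per h
Dose 1 (315 mg at t=0 h): 315·exp(−0.03301·12) = 211.979 mg/L
Dose 2 (390 mg at t=7 h): 390·exp(−0.03301·5) = 330.667 mg/L
C(12) = 211.979 + 330.667 = 542.646 mg/L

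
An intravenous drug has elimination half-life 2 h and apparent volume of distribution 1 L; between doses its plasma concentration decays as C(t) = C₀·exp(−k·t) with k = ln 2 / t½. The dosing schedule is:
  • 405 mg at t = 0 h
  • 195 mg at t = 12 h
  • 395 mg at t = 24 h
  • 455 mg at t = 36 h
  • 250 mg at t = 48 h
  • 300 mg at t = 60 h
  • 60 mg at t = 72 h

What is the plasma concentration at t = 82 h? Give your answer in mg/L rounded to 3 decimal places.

k = ln 2 / 2 = 0.34657 per h
Dose 1 (405 mg at t=0 h): 405·exp(−0.34657·82) = 0.000 mg/L
Dose 2 (195 mg at t=12 h): 195·exp(−0.34657·70) = 0.000 mg/L
Dose 3 (395 mg at t=24 h): 395·exp(−0.34657·58) = 0.000 mg/L
Dose 4 (455 mg at t=36 h): 455·exp(−0.34657·46) = 0.000 mg/L
Dose 5 (250 mg at t=48 h): 250·exp(−0.34657·34) = 0.002 mg/L
Dose 6 (300 mg at t=60 h): 300·exp(−0.34657·22) = 0.146 mg/L
Dose 7 (60 mg at t=72 h): 60·exp(−0.34657·10) = 1.875 mg/L
C(82) = 0.000 + 0.000 + 0.000 + 0.000 + 0.002 + 0.146 + 1.875 = 2.023 mg/L

2.023 mg/L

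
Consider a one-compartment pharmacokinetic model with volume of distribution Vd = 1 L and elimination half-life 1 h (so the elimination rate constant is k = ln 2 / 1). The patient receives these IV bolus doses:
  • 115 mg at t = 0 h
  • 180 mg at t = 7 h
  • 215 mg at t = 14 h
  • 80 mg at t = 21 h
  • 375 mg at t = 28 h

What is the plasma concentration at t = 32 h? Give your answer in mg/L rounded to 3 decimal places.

k = ln 2 / 1 = 0.69315 per h
Dose 1 (115 mg at t=0 h): 115·exp(−0.69315·32) = 0.000 mg/L
Dose 2 (180 mg at t=7 h): 180·exp(−0.69315·25) = 0.000 mg/L
Dose 3 (215 mg at t=14 h): 215·exp(−0.69315·18) = 0.001 mg/L
Dose 4 (80 mg at t=21 h): 80·exp(−0.69315·11) = 0.039 mg/L
Dose 5 (375 mg at t=28 h): 375·exp(−0.69315·4) = 23.438 mg/L
C(32) = 0.000 + 0.000 + 0.001 + 0.039 + 23.438 = 23.477 mg/L

23.477 mg/L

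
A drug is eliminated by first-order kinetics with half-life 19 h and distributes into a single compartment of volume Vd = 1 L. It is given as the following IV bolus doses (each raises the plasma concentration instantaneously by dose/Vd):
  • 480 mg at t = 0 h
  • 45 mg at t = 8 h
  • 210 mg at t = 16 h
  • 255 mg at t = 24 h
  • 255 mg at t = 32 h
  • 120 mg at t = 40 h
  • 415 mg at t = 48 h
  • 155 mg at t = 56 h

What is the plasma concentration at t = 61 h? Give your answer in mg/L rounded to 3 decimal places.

k = ln 2 / 19 = 0.03648 per h
Dose 1 (480 mg at t=0 h): 480·exp(−0.03648·61) = 51.853 mg/L
Dose 2 (45 mg at t=8 h): 45·exp(−0.03648·53) = 6.509 mg/L
Dose 3 (210 mg at t=16 h): 210·exp(−0.03648·45) = 40.668 mg/L
Dose 4 (255 mg at t=24 h): 255·exp(−0.03648·37) = 66.119 mg/L
Dose 5 (255 mg at t=32 h): 255·exp(−0.03648·29) = 88.527 mg/L
Dose 6 (120 mg at t=40 h): 120·exp(−0.03648·21) = 55.778 mg/L
Dose 7 (415 mg at t=48 h): 415·exp(−0.03648·13) = 258.274 mg/L
Dose 8 (155 mg at t=56 h): 155·exp(−0.03648·5) = 129.156 mg/L
C(61) = 51.853 + 6.509 + 40.668 + 66.119 + 88.527 + 55.778 + 258.274 + 129.156 = 696.883 mg/L

696.883 mg/L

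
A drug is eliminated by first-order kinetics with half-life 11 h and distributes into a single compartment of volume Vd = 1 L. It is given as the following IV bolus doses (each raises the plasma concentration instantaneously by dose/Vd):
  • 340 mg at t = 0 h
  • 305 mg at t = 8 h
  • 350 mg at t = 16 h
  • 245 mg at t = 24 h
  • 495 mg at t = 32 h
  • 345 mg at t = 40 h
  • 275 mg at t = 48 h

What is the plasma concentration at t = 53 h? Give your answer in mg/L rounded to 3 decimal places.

k = ln 2 / 11 = 0.06301 per h
Dose 1 (340 mg at t=0 h): 340·exp(−0.06301·53) = 12.052 mg/L
Dose 2 (305 mg at t=8 h): 305·exp(−0.06301·45) = 17.898 mg/L
Dose 3 (350 mg at t=16 h): 350·exp(−0.06301·37) = 34.003 mg/L
Dose 4 (245 mg at t=24 h): 245·exp(−0.06301·29) = 39.404 mg/L
Dose 5 (495 mg at t=32 h): 495·exp(−0.06301·21) = 131.799 mg/L
Dose 6 (345 mg at t=40 h): 345·exp(−0.06301·13) = 152.074 mg/L
Dose 7 (275 mg at t=48 h): 275·exp(−0.06301·5) = 200.679 mg/L
C(53) = 12.052 + 17.898 + 34.003 + 39.404 + 131.799 + 152.074 + 200.679 = 587.909 mg/L

587.909 mg/L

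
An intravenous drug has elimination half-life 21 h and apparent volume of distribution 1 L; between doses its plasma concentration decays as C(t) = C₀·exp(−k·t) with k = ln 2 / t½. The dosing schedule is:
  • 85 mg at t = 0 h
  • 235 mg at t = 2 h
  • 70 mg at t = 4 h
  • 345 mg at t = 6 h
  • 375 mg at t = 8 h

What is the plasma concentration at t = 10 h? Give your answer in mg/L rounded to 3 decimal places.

952.365 mg/L

k = ln 2 / 21 = 0.03301 per h
Dose 1 (85 mg at t=0 h): 85·exp(−0.03301·10) = 61.104 mg/L
Dose 2 (235 mg at t=2 h): 235·exp(−0.03301·8) = 180.464 mg/L
Dose 3 (70 mg at t=4 h): 70·exp(−0.03301·6) = 57.423 mg/L
Dose 4 (345 mg at t=6 h): 345·exp(−0.03301·4) = 302.329 mg/L
Dose 5 (375 mg at t=8 h): 375·exp(−0.03301·2) = 351.044 mg/L
C(10) = 61.104 + 180.464 + 57.423 + 302.329 + 351.044 = 952.365 mg/L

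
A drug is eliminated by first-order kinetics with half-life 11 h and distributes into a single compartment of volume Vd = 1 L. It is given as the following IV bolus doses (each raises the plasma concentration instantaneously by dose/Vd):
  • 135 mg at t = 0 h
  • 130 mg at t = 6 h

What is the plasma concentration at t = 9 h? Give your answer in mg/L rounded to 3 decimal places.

k = ln 2 / 11 = 0.06301 per h
Dose 1 (135 mg at t=0 h): 135·exp(−0.06301·9) = 76.566 mg/L
Dose 2 (130 mg at t=6 h): 130·exp(−0.06301·3) = 107.608 mg/L
C(9) = 76.566 + 107.608 = 184.174 mg/L

184.174 mg/L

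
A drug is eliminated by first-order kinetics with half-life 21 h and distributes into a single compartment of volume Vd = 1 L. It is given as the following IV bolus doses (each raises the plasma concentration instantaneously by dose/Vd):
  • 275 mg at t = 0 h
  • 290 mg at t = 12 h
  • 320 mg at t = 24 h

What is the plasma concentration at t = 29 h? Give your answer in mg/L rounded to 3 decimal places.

542.372 mg/L

k = ln 2 / 21 = 0.03301 per h
Dose 1 (275 mg at t=0 h): 275·exp(−0.03301·29) = 105.590 mg/L
Dose 2 (290 mg at t=12 h): 290·exp(−0.03301·17) = 165.465 mg/L
Dose 3 (320 mg at t=24 h): 320·exp(−0.03301·5) = 271.316 mg/L
C(29) = 105.590 + 165.465 + 271.316 = 542.372 mg/L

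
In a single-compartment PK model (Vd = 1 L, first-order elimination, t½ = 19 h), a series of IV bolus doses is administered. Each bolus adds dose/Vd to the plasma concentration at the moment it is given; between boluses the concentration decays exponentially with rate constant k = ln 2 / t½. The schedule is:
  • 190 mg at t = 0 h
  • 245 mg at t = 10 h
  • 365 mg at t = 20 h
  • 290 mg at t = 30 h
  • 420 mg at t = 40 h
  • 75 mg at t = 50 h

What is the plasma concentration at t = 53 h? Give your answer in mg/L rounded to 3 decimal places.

k = ln 2 / 19 = 0.03648 per h
Dose 1 (190 mg at t=0 h): 190·exp(−0.03648·53) = 27.481 mg/L
Dose 2 (245 mg at t=10 h): 245·exp(−0.03648·43) = 51.037 mg/L
Dose 3 (365 mg at t=20 h): 365·exp(−0.03648·33) = 109.509 mg/L
Dose 4 (290 mg at t=30 h): 290·exp(−0.03648·23) = 125.312 mg/L
Dose 5 (420 mg at t=40 h): 420·exp(−0.03648·13) = 261.385 mg/L
Dose 6 (75 mg at t=50 h): 75·exp(−0.03648·3) = 67.225 mg/L
C(53) = 27.481 + 51.037 + 109.509 + 125.312 + 261.385 + 67.225 = 641.951 mg/L

641.951 mg/L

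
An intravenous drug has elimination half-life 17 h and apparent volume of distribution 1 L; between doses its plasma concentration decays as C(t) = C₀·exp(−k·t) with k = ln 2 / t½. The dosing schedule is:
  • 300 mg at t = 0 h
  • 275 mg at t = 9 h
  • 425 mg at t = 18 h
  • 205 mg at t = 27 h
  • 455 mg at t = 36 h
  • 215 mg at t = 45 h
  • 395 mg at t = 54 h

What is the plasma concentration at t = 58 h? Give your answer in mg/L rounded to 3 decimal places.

k = ln 2 / 17 = 0.04077 per h
Dose 1 (300 mg at t=0 h): 300·exp(−0.04077·58) = 28.189 mg/L
Dose 2 (275 mg at t=9 h): 275·exp(−0.04077·49) = 37.296 mg/L
Dose 3 (425 mg at t=18 h): 425·exp(−0.04077·40) = 83.192 mg/L
Dose 4 (205 mg at t=27 h): 205·exp(−0.04077·31) = 57.918 mg/L
Dose 5 (455 mg at t=36 h): 455·exp(−0.04077·22) = 185.542 mg/L
Dose 6 (215 mg at t=45 h): 215·exp(−0.04077·13) = 126.543 mg/L
Dose 7 (395 mg at t=54 h): 395·exp(−0.04077·4) = 335.557 mg/L
C(58) = 28.189 + 37.296 + 83.192 + 57.918 + 185.542 + 126.543 + 335.557 = 854.238 mg/L

854.238 mg/L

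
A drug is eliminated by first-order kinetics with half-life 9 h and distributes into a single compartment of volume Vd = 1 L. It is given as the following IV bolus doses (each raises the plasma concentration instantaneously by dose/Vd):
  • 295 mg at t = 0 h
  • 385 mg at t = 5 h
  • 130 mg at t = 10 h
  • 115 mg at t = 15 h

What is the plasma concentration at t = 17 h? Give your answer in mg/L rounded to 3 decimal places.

406.849 mg/L

k = ln 2 / 9 = 0.07702 per h
Dose 1 (295 mg at t=0 h): 295·exp(−0.07702·17) = 79.654 mg/L
Dose 2 (385 mg at t=5 h): 385·exp(−0.07702·12) = 152.787 mg/L
Dose 3 (130 mg at t=10 h): 130·exp(−0.07702·7) = 75.824 mg/L
Dose 4 (115 mg at t=15 h): 115·exp(−0.07702·2) = 98.583 mg/L
C(17) = 79.654 + 152.787 + 75.824 + 98.583 = 406.849 mg/L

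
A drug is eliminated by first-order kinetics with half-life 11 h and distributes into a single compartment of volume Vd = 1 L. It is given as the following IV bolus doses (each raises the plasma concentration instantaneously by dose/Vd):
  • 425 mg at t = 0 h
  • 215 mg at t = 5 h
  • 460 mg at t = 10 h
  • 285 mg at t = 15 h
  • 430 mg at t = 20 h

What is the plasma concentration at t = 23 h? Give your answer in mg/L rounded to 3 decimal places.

899.772 mg/L

k = ln 2 / 11 = 0.06301 per h
Dose 1 (425 mg at t=0 h): 425·exp(−0.06301·23) = 99.761 mg/L
Dose 2 (215 mg at t=5 h): 215·exp(−0.06301·18) = 69.158 mg/L
Dose 3 (460 mg at t=10 h): 460·exp(−0.06301·13) = 202.766 mg/L
Dose 4 (285 mg at t=15 h): 285·exp(−0.06301·8) = 172.153 mg/L
Dose 5 (430 mg at t=20 h): 430·exp(−0.06301·3) = 355.934 mg/L
C(23) = 99.761 + 69.158 + 202.766 + 172.153 + 355.934 = 899.772 mg/L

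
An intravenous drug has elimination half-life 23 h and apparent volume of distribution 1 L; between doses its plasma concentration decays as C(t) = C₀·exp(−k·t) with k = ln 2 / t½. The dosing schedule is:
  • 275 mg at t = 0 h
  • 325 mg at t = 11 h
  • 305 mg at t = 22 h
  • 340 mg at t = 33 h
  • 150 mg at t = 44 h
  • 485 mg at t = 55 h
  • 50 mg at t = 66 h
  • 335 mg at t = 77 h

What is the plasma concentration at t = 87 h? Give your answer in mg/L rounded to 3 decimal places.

k = ln 2 / 23 = 0.03014 per h
Dose 1 (275 mg at t=0 h): 275·exp(−0.03014·87) = 19.983 mg/L
Dose 2 (325 mg at t=11 h): 325·exp(−0.03014·76) = 32.898 mg/L
Dose 3 (305 mg at t=22 h): 305·exp(−0.03014·65) = 43.009 mg/L
Dose 4 (340 mg at t=33 h): 340·exp(−0.03014·54) = 66.790 mg/L
Dose 5 (150 mg at t=44 h): 150·exp(−0.03014·43) = 41.048 mg/L
Dose 6 (485 mg at t=55 h): 485·exp(−0.03014·32) = 184.892 mg/L
Dose 7 (50 mg at t=66 h): 50·exp(−0.03014·21) = 26.553 mg/L
Dose 8 (335 mg at t=77 h): 335·exp(−0.03014·10) = 247.835 mg/L
C(87) = 19.983 + 32.898 + 43.009 + 66.790 + 41.048 + 184.892 + 26.553 + 247.835 = 663.009 mg/L

663.009 mg/L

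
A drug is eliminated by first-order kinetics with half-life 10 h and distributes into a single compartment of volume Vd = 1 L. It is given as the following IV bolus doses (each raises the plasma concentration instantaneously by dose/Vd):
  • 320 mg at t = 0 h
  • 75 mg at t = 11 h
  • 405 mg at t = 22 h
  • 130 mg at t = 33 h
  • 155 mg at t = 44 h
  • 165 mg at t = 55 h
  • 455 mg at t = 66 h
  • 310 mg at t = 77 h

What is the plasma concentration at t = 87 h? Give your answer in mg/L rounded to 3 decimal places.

k = ln 2 / 10 = 0.06931 per h
Dose 1 (320 mg at t=0 h): 320·exp(−0.06931·87) = 0.769 mg/L
Dose 2 (75 mg at t=11 h): 75·exp(−0.06931·76) = 0.387 mg/L
Dose 3 (405 mg at t=22 h): 405·exp(−0.06931·65) = 4.475 mg/L
Dose 4 (130 mg at t=33 h): 130·exp(−0.06931·54) = 3.079 mg/L
Dose 5 (155 mg at t=44 h): 155·exp(−0.06931·43) = 7.869 mg/L
Dose 6 (165 mg at t=55 h): 165·exp(−0.06931·32) = 17.955 mg/L
Dose 7 (455 mg at t=66 h): 455·exp(−0.06931·21) = 106.133 mg/L
Dose 8 (310 mg at t=77 h): 310·exp(−0.06931·10) = 155.000 mg/L
C(87) = 0.769 + 0.387 + 4.475 + 3.079 + 7.869 + 17.955 + 106.133 + 155.000 = 295.666 mg/L

295.666 mg/L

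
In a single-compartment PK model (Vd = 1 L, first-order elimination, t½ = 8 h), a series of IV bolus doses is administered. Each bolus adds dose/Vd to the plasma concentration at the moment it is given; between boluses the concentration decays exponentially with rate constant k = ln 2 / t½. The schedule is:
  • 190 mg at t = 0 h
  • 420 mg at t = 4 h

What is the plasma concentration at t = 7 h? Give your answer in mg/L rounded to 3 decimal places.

427.463 mg/L

k = ln 2 / 8 = 0.08664 per h
Dose 1 (190 mg at t=0 h): 190·exp(−0.08664·7) = 103.598 mg/L
Dose 2 (420 mg at t=4 h): 420·exp(−0.08664·3) = 323.864 mg/L
C(7) = 103.598 + 323.864 = 427.463 mg/L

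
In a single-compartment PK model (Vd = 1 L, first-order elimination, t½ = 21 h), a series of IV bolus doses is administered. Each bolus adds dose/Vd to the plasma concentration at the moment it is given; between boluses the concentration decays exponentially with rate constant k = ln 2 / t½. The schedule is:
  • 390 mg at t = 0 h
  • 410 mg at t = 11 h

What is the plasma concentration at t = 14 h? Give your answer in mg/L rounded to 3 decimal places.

617.031 mg/L

k = ln 2 / 21 = 0.03301 per h
Dose 1 (390 mg at t=0 h): 390·exp(−0.03301·14) = 245.685 mg/L
Dose 2 (410 mg at t=11 h): 410·exp(−0.03301·3) = 371.347 mg/L
C(14) = 245.685 + 371.347 = 617.031 mg/L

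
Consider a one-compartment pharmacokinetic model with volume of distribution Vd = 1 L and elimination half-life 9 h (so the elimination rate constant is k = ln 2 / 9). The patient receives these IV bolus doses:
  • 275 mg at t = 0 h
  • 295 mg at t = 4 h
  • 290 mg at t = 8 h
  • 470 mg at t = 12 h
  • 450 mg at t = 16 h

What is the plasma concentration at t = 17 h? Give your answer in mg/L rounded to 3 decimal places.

k = ln 2 / 9 = 0.07702 per h
Dose 1 (275 mg at t=0 h): 275·exp(−0.07702·17) = 74.254 mg/L
Dose 2 (295 mg at t=4 h): 295·exp(−0.07702·13) = 108.393 mg/L
Dose 3 (290 mg at t=8 h): 290·exp(−0.07702·9) = 145.000 mg/L
Dose 4 (470 mg at t=12 h): 470·exp(−0.07702·5) = 319.786 mg/L
Dose 5 (450 mg at t=16 h): 450·exp(−0.07702·1) = 416.644 mg/L
C(17) = 74.254 + 108.393 + 145.000 + 319.786 + 416.644 = 1064.076 mg/L

1064.076 mg/L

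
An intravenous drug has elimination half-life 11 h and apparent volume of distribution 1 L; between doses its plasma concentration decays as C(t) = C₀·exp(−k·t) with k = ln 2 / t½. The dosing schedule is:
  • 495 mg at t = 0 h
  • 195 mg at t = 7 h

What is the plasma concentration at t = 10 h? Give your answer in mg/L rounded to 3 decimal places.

425.010 mg/L

k = ln 2 / 11 = 0.06301 per h
Dose 1 (495 mg at t=0 h): 495·exp(−0.06301·10) = 263.598 mg/L
Dose 2 (195 mg at t=7 h): 195·exp(−0.06301·3) = 161.412 mg/L
C(10) = 263.598 + 161.412 = 425.010 mg/L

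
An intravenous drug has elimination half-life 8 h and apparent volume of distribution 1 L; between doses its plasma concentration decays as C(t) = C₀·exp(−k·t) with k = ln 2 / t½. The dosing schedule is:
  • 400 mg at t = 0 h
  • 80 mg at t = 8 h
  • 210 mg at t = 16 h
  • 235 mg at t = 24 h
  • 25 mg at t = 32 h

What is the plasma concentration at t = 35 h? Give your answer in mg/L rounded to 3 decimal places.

k = ln 2 / 8 = 0.08664 per h
Dose 1 (400 mg at t=0 h): 400·exp(−0.08664·35) = 19.278 mg/L
Dose 2 (80 mg at t=8 h): 80·exp(−0.08664·27) = 7.711 mg/L
Dose 3 (210 mg at t=16 h): 210·exp(−0.08664·19) = 40.483 mg/L
Dose 4 (235 mg at t=24 h): 235·exp(−0.08664·11) = 90.605 mg/L
Dose 5 (25 mg at t=32 h): 25·exp(−0.08664·3) = 19.278 mg/L
C(35) = 19.278 + 7.711 + 40.483 + 90.605 + 19.278 = 177.354 mg/L

177.354 mg/L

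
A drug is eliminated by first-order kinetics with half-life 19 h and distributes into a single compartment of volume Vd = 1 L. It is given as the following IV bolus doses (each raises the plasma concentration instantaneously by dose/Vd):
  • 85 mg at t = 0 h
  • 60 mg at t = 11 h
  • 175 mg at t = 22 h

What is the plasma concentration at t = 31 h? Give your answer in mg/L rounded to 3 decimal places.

k = ln 2 / 19 = 0.03648 per h
Dose 1 (85 mg at t=0 h): 85·exp(−0.03648·31) = 27.432 mg/L
Dose 2 (60 mg at t=11 h): 60·exp(−0.03648·20) = 28.925 mg/L
Dose 3 (175 mg at t=22 h): 175·exp(−0.03648·9) = 126.022 mg/L
C(31) = 27.432 + 28.925 + 126.022 = 182.379 mg/L

182.379 mg/L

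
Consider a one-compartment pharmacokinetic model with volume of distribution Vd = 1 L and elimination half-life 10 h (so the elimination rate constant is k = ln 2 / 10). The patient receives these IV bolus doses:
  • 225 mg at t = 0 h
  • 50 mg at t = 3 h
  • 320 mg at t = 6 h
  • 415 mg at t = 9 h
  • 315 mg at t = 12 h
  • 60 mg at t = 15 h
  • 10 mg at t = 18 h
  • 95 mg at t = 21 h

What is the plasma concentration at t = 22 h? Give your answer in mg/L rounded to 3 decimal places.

k = ln 2 / 10 = 0.06931 per h
Dose 1 (225 mg at t=0 h): 225·exp(−0.06931·22) = 48.968 mg/L
Dose 2 (50 mg at t=3 h): 50·exp(−0.06931·19) = 13.397 mg/L
Dose 3 (320 mg at t=6 h): 320·exp(−0.06931·16) = 105.561 mg/L
Dose 4 (415 mg at t=9 h): 415·exp(−0.06931·13) = 168.542 mg/L
Dose 5 (315 mg at t=12 h): 315·exp(−0.06931·10) = 157.500 mg/L
Dose 6 (60 mg at t=15 h): 60·exp(−0.06931·7) = 36.934 mg/L
Dose 7 (10 mg at t=18 h): 10·exp(−0.06931·4) = 7.579 mg/L
Dose 8 (95 mg at t=21 h): 95·exp(−0.06931·1) = 88.638 mg/L
C(22) = 48.968 + 13.397 + 105.561 + 168.542 + 157.500 + 36.934 + 7.579 + 88.638 = 627.120 mg/L

627.120 mg/L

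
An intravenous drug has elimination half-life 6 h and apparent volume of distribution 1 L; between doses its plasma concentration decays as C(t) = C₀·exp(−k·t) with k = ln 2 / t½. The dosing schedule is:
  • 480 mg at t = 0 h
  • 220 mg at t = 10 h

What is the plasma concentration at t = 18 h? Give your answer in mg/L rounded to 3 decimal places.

k = ln 2 / 6 = 0.11552 per h
Dose 1 (480 mg at t=0 h): 480·exp(−0.11552·18) = 60.000 mg/L
Dose 2 (220 mg at t=10 h): 220·exp(−0.11552·8) = 87.307 mg/L
C(18) = 60.000 + 87.307 = 147.307 mg/L

147.307 mg/L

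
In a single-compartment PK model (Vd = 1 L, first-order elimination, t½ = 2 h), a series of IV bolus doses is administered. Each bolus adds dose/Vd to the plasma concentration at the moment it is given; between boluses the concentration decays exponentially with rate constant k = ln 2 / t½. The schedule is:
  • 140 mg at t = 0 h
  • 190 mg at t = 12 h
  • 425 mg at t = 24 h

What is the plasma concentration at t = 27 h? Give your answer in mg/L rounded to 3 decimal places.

k = ln 2 / 2 = 0.34657 per h
Dose 1 (140 mg at t=0 h): 140·exp(−0.34657·27) = 0.012 mg/L
Dose 2 (190 mg at t=12 h): 190·exp(−0.34657·15) = 1.050 mg/L
Dose 3 (425 mg at t=24 h): 425·exp(−0.34657·3) = 150.260 mg/L
C(27) = 0.012 + 1.050 + 150.260 = 151.322 mg/L

151.322 mg/L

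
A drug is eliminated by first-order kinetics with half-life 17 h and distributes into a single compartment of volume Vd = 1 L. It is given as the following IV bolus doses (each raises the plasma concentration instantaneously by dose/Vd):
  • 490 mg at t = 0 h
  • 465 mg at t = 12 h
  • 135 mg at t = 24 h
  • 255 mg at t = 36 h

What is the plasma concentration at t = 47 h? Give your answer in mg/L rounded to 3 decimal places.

399.395 mg/L

k = ln 2 / 17 = 0.04077 per h
Dose 1 (490 mg at t=0 h): 490·exp(−0.04077·47) = 72.100 mg/L
Dose 2 (465 mg at t=12 h): 465·exp(−0.04077·35) = 111.605 mg/L
Dose 3 (135 mg at t=24 h): 135·exp(−0.04077·23) = 52.852 mg/L
Dose 4 (255 mg at t=36 h): 255·exp(−0.04077·11) = 162.838 mg/L
C(47) = 72.100 + 111.605 + 52.852 + 162.838 = 399.395 mg/L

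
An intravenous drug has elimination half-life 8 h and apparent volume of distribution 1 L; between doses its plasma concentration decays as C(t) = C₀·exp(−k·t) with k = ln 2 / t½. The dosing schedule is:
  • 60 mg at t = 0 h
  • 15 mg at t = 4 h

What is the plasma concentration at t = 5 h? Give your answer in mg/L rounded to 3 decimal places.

52.660 mg/L

k = ln 2 / 8 = 0.08664 per h
Dose 1 (60 mg at t=0 h): 60·exp(−0.08664·5) = 38.905 mg/L
Dose 2 (15 mg at t=4 h): 15·exp(−0.08664·1) = 13.755 mg/L
C(5) = 38.905 + 13.755 = 52.660 mg/L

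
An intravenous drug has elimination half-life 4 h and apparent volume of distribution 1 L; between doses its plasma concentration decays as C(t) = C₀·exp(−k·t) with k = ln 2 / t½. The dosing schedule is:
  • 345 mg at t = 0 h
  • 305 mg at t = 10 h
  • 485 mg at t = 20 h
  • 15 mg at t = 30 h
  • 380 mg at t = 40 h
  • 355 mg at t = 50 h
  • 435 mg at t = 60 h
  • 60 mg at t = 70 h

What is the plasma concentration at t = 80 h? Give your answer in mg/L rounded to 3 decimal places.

k = ln 2 / 4 = 0.17329 per h
Dose 1 (345 mg at t=0 h): 345·exp(−0.17329·80) = 0.000 mg/L
Dose 2 (305 mg at t=10 h): 305·exp(−0.17329·70) = 0.002 mg/L
Dose 3 (485 mg at t=20 h): 485·exp(−0.17329·60) = 0.015 mg/L
Dose 4 (15 mg at t=30 h): 15·exp(−0.17329·50) = 0.003 mg/L
Dose 5 (380 mg at t=40 h): 380·exp(−0.17329·40) = 0.371 mg/L
Dose 6 (355 mg at t=50 h): 355·exp(−0.17329·30) = 1.961 mg/L
Dose 7 (435 mg at t=60 h): 435·exp(−0.17329·20) = 13.594 mg/L
Dose 8 (60 mg at t=70 h): 60·exp(−0.17329·10) = 10.607 mg/L
C(80) = 0.000 + 0.002 + 0.015 + 0.003 + 0.371 + 1.961 + 13.594 + 10.607 = 26.552 mg/L

26.552 mg/L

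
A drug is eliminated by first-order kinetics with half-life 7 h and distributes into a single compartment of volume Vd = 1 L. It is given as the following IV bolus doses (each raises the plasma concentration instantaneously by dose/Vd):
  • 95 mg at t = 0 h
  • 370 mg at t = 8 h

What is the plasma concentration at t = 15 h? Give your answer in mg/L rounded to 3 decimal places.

206.511 mg/L

k = ln 2 / 7 = 0.09902 per h
Dose 1 (95 mg at t=0 h): 95·exp(−0.09902·15) = 21.511 mg/L
Dose 2 (370 mg at t=8 h): 370·exp(−0.09902·7) = 185.000 mg/L
C(15) = 21.511 + 185.000 = 206.511 mg/L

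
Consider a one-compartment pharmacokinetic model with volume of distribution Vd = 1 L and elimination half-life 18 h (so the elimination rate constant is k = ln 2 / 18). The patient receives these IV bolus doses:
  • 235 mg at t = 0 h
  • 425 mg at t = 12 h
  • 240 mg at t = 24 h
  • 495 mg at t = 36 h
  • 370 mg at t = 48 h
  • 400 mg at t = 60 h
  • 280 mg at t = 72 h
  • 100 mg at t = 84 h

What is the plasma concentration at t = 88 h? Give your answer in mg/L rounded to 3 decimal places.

k = ln 2 / 18 = 0.03851 per h
Dose 1 (235 mg at t=0 h): 235·exp(−0.03851·88) = 7.932 mg/L
Dose 2 (425 mg at t=12 h): 425·exp(−0.03851·76) = 22.771 mg/L
Dose 3 (240 mg at t=24 h): 240·exp(−0.03851·64) = 20.412 mg/L
Dose 4 (495 mg at t=36 h): 495·exp(−0.03851·52) = 66.829 mg/L
Dose 5 (370 mg at t=48 h): 370·exp(−0.03851·40) = 79.295 mg/L
Dose 6 (400 mg at t=60 h): 400·exp(−0.03851·28) = 136.079 mg/L
Dose 7 (280 mg at t=72 h): 280·exp(−0.03851·16) = 151.208 mg/L
Dose 8 (100 mg at t=84 h): 100·exp(−0.03851·4) = 85.724 mg/L
C(88) = 7.932 + 22.771 + 20.412 + 66.829 + 79.295 + 136.079 + 151.208 + 85.724 = 570.250 mg/L

570.250 mg/L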